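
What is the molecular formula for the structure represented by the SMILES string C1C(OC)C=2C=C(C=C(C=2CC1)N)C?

Heavy atoms from the SMILES: 12 C, 1 N, 1 O.
Implicit hydrogens by atom environment:
  4 × C (aromatic): no H
  3 × C: 2 H each → 6
  2 × C: 3 H each → 6
  2 × C (aromatic): 1 H each → 2
  1 × C: 1 H
  1 × N: 2 H
  1 × O: no H
  Total hydrogens = 17.
Molecular formula: C12H17NO

C12H17NO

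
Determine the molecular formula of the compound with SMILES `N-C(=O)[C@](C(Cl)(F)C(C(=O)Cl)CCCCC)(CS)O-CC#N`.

Heavy atoms from the SMILES: 13 C, 2 Cl, 1 F, 2 N, 3 O, 1 S.
Implicit hydrogens by atom environment:
  6 × C: 2 H each → 12
  5 × C: no H
  3 × O: no H
  2 × Cl: no H
  1 × C: 3 H
  1 × C: 1 H
  1 × F: no H
  1 × N: 2 H
  1 × N: no H
  1 × S: 1 H
  Total hydrogens = 19.
Molecular formula: C13H19Cl2FN2O3S

C13H19Cl2FN2O3S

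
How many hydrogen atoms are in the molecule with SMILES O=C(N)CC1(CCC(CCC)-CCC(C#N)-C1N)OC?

27

Hydrogens are implicit in SMILES; fill each atom to its normal valence:
  7 × C: 2 H each → 14
  3 × C: 1 H each → 3
  3 × C: no H
  2 × C: 3 H each → 6
  2 × N: 2 H each → 4
  2 × O: no H
  1 × N: no H
  Total hydrogens = 27.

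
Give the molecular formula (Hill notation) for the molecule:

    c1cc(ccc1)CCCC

Heavy atoms from the SMILES: 10 C.
Implicit hydrogens by atom environment:
  5 × C (aromatic): 1 H each → 5
  3 × C: 2 H each → 6
  1 × C: 3 H
  1 × C (aromatic): no H
  Total hydrogens = 14.
Molecular formula: C10H14

C10H14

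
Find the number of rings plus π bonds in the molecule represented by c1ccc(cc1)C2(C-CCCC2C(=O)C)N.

Molecular formula from the SMILES: C14H19NO.
DoU = (2C + 2 + N − H − X)/2 = (2·14 + 2 + 1 − 19 − 0)/2 = 12/2 = 6.
(Structurally: 2 ring(s) + 4 π bond(s) = 6.)

6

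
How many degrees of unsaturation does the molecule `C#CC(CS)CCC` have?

Molecular formula from the SMILES: C7H12S.
DoU = (2C + 2 + N − H − X)/2 = (2·7 + 2 + 0 − 12 − 0)/2 = 4/2 = 2.
(Structurally: 0 ring(s) + 2 π bond(s) = 2.)

2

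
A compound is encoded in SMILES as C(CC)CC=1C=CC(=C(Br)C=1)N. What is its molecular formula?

C10H14BrN

Heavy atoms from the SMILES: 1 Br, 10 C, 1 N.
Implicit hydrogens by atom environment:
  3 × C: 2 H each → 6
  3 × C (aromatic): 1 H each → 3
  3 × C (aromatic): no H
  1 × Br: no H
  1 × C: 3 H
  1 × N: 2 H
  Total hydrogens = 14.
Molecular formula: C10H14BrN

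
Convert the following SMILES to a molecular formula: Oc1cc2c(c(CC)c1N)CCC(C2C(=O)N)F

Heavy atoms from the SMILES: 13 C, 1 F, 2 N, 2 O.
Implicit hydrogens by atom environment:
  5 × C (aromatic): no H
  3 × C: 2 H each → 6
  2 × C: 1 H each → 2
  2 × N: 2 H each → 4
  1 × C: 3 H
  1 × C (aromatic): 1 H
  1 × C: no H
  1 × F: no H
  1 × O: 1 H
  1 × O: no H
  Total hydrogens = 17.
Molecular formula: C13H17FN2O2

C13H17FN2O2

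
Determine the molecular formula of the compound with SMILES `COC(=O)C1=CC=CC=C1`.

C8H8O2

Heavy atoms from the SMILES: 8 C, 2 O.
Implicit hydrogens by atom environment:
  5 × C (aromatic): 1 H each → 5
  2 × O: no H
  1 × C: 3 H
  1 × C (aromatic): no H
  1 × C: no H
  Total hydrogens = 8.
Molecular formula: C8H8O2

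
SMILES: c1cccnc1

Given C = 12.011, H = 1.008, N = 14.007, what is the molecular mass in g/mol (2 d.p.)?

79.10

Molecular formula: C5H5N.
M = 5×12.011 + 5×1.008 + 1×14.007 = 79.10 g/mol.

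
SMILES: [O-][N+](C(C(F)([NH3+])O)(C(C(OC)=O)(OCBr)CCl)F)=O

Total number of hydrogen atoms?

Hydrogens are implicit in SMILES; fill each atom to its normal valence:
  4 × C: no H
  4 × O: no H
  2 × C: 2 H each → 4
  2 × F: no H
  1 × Br: no H
  1 × C: 3 H
  1 × Cl: no H
  1 × N (charge +1): 3 H
  1 × N (charge +1): no H
  1 × O: 1 H
  1 × O (charge -1): no H
  Total hydrogens = 11.

11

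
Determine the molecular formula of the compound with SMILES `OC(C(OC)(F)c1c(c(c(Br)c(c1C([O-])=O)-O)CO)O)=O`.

C11H9BrFO8-

Heavy atoms from the SMILES: 1 Br, 11 C, 1 F, 8 O.
Implicit hydrogens by atom environment:
  6 × C (aromatic): no H
  4 × O: 1 H each → 4
  3 × C: no H
  3 × O: no H
  1 × Br: no H
  1 × C: 3 H
  1 × C: 2 H
  1 × F: no H
  1 × O (charge -1): no H
  Total hydrogens = 9.
Net charge -1.
Molecular formula: C11H9BrFO8-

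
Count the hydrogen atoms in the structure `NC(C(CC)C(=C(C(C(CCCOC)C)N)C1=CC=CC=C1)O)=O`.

Hydrogens are implicit in SMILES; fill each atom to its normal valence:
  5 × C (aromatic): 1 H each → 5
  4 × C: 2 H each → 8
  3 × C: 3 H each → 9
  3 × C: 1 H each → 3
  3 × C: no H
  2 × N: 2 H each → 4
  2 × O: no H
  1 × C (aromatic): no H
  1 × O: 1 H
  Total hydrogens = 30.

30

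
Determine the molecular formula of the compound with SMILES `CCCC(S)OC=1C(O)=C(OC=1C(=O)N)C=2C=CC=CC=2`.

C15H17NO4S

Heavy atoms from the SMILES: 15 C, 1 N, 4 O, 1 S.
Implicit hydrogens by atom environment:
  5 × C (aromatic): 1 H each → 5
  5 × C (aromatic): no H
  2 × C: 2 H each → 4
  2 × O: no H
  1 × C: 3 H
  1 × C: 1 H
  1 × C: no H
  1 × N: 2 H
  1 × O: 1 H
  1 × O (aromatic): no H
  1 × S: 1 H
  Total hydrogens = 17.
Molecular formula: C15H17NO4S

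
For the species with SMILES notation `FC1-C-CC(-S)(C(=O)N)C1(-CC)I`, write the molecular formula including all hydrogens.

Heavy atoms from the SMILES: 8 C, 1 F, 1 I, 1 N, 1 O, 1 S.
Implicit hydrogens by atom environment:
  3 × C: 2 H each → 6
  3 × C: no H
  1 × C: 3 H
  1 × C: 1 H
  1 × F: no H
  1 × I: no H
  1 × N: 2 H
  1 × O: no H
  1 × S: 1 H
  Total hydrogens = 13.
Molecular formula: C8H13FINOS

C8H13FINOS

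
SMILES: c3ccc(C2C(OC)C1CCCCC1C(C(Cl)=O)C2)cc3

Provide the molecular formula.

Heavy atoms from the SMILES: 18 C, 1 Cl, 2 O.
Implicit hydrogens by atom environment:
  5 × C: 2 H each → 10
  5 × C: 1 H each → 5
  5 × C (aromatic): 1 H each → 5
  2 × O: no H
  1 × C: 3 H
  1 × C: no H
  1 × C (aromatic): no H
  1 × Cl: no H
  Total hydrogens = 23.
Molecular formula: C18H23ClO2

C18H23ClO2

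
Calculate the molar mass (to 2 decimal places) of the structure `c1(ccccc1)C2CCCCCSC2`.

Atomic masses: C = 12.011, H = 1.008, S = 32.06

206.35

Molecular formula: C13H18S.
M = 13×12.011 + 18×1.008 + 1×32.06 = 206.35 g/mol.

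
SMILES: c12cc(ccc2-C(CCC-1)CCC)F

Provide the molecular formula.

C13H17F

Heavy atoms from the SMILES: 13 C, 1 F.
Implicit hydrogens by atom environment:
  5 × C: 2 H each → 10
  3 × C (aromatic): 1 H each → 3
  3 × C (aromatic): no H
  1 × C: 3 H
  1 × C: 1 H
  1 × F: no H
  Total hydrogens = 17.
Molecular formula: C13H17F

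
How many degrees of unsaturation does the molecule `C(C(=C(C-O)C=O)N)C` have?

2

Molecular formula from the SMILES: C6H11NO2.
DoU = (2C + 2 + N − H − X)/2 = (2·6 + 2 + 1 − 11 − 0)/2 = 4/2 = 2.
(Structurally: 0 ring(s) + 2 π bond(s) = 2.)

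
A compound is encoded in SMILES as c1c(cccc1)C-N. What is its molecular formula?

Heavy atoms from the SMILES: 7 C, 1 N.
Implicit hydrogens by atom environment:
  5 × C (aromatic): 1 H each → 5
  1 × C: 2 H
  1 × C (aromatic): no H
  1 × N: 2 H
  Total hydrogens = 9.
Molecular formula: C7H9N

C7H9N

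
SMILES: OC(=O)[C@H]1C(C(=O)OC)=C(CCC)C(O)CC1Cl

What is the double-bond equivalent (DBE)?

Molecular formula from the SMILES: C12H17ClO5.
DoU = (2C + 2 + N − H − X)/2 = (2·12 + 2 + 0 − 17 − 1)/2 = 8/2 = 4.
(Structurally: 1 ring(s) + 3 π bond(s) = 4.)

4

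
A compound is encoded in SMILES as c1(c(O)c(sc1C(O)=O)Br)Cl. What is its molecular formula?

Heavy atoms from the SMILES: 1 Br, 5 C, 1 Cl, 3 O, 1 S.
Implicit hydrogens by atom environment:
  4 × C (aromatic): no H
  2 × O: 1 H each → 2
  1 × Br: no H
  1 × C: no H
  1 × Cl: no H
  1 × O: no H
  1 × S (aromatic): no H
  Total hydrogens = 2.
Molecular formula: C5H2BrClO3S

C5H2BrClO3S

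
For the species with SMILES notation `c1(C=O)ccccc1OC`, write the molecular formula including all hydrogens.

C8H8O2

Heavy atoms from the SMILES: 8 C, 2 O.
Implicit hydrogens by atom environment:
  4 × C (aromatic): 1 H each → 4
  2 × C (aromatic): no H
  2 × O: no H
  1 × C: 3 H
  1 × C: 1 H
  Total hydrogens = 8.
Molecular formula: C8H8O2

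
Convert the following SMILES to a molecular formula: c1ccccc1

C6H6

Heavy atoms from the SMILES: 6 C.
Implicit hydrogens by atom environment:
  6 × C (aromatic): 1 H each → 6
  Total hydrogens = 6.
Molecular formula: C6H6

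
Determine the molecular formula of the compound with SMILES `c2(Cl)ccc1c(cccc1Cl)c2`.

Heavy atoms from the SMILES: 10 C, 2 Cl.
Implicit hydrogens by atom environment:
  6 × C (aromatic): 1 H each → 6
  4 × C (aromatic): no H
  2 × Cl: no H
  Total hydrogens = 6.
Molecular formula: C10H6Cl2

C10H6Cl2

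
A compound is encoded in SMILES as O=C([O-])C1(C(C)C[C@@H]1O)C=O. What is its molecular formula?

Heavy atoms from the SMILES: 7 C, 4 O.
Implicit hydrogens by atom environment:
  3 × C: 1 H each → 3
  2 × C: no H
  2 × O: no H
  1 × C: 3 H
  1 × C: 2 H
  1 × O: 1 H
  1 × O (charge -1): no H
  Total hydrogens = 9.
Net charge -1.
Molecular formula: C7H9O4-

C7H9O4-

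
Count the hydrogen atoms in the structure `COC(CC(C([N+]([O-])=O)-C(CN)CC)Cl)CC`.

Hydrogens are implicit in SMILES; fill each atom to its normal valence:
  4 × C: 2 H each → 8
  4 × C: 1 H each → 4
  3 × C: 3 H each → 9
  2 × O: no H
  1 × Cl: no H
  1 × N: 2 H
  1 × N (charge +1): no H
  1 × O (charge -1): no H
  Total hydrogens = 23.

23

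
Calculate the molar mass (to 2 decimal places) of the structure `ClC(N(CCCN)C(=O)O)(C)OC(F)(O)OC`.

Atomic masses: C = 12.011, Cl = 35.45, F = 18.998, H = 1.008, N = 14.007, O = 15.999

274.67

Molecular formula: C8H16ClFN2O5.
M = 8×12.011 + 1×35.45 + 1×18.998 + 16×1.008 + 2×14.007 + 5×15.999 = 274.67 g/mol.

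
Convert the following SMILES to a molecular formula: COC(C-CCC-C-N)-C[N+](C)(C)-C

Heavy atoms from the SMILES: 11 C, 2 N, 1 O.
Implicit hydrogens by atom environment:
  6 × C: 2 H each → 12
  4 × C: 3 H each → 12
  1 × C: 1 H
  1 × N: 2 H
  1 × N (charge +1): no H
  1 × O: no H
  Total hydrogens = 27.
Net charge +1.
Molecular formula: C11H27N2O+

C11H27N2O+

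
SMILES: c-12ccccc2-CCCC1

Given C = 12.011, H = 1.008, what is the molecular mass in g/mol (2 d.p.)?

132.21

Molecular formula: C10H12.
M = 10×12.011 + 12×1.008 = 132.21 g/mol.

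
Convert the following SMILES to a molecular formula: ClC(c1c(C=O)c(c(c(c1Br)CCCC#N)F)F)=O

C12H7BrClF2NO2

Heavy atoms from the SMILES: 1 Br, 12 C, 1 Cl, 2 F, 1 N, 2 O.
Implicit hydrogens by atom environment:
  6 × C (aromatic): no H
  3 × C: 2 H each → 6
  2 × C: no H
  2 × F: no H
  2 × O: no H
  1 × Br: no H
  1 × C: 1 H
  1 × Cl: no H
  1 × N: no H
  Total hydrogens = 7.
Molecular formula: C12H7BrClF2NO2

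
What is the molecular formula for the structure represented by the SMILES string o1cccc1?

Heavy atoms from the SMILES: 4 C, 1 O.
Implicit hydrogens by atom environment:
  4 × C (aromatic): 1 H each → 4
  1 × O (aromatic): no H
  Total hydrogens = 4.
Molecular formula: C4H4O

C4H4O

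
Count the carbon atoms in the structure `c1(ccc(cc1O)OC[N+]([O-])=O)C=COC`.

10

The symbol for carbon appears 10 times in the SMILES. Lowercase c denotes aromatic carbon and counts toward C.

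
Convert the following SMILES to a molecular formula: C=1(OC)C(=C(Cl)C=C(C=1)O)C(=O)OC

C9H9ClO4

Heavy atoms from the SMILES: 9 C, 1 Cl, 4 O.
Implicit hydrogens by atom environment:
  4 × C (aromatic): no H
  3 × O: no H
  2 × C: 3 H each → 6
  2 × C (aromatic): 1 H each → 2
  1 × C: no H
  1 × Cl: no H
  1 × O: 1 H
  Total hydrogens = 9.
Molecular formula: C9H9ClO4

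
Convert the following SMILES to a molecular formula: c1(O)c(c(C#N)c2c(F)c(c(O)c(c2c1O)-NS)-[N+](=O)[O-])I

C11H5FIN3O5S

Heavy atoms from the SMILES: 11 C, 1 F, 1 I, 3 N, 5 O, 1 S.
Implicit hydrogens by atom environment:
  10 × C (aromatic): no H
  3 × O: 1 H each → 3
  1 × C: no H
  1 × F: no H
  1 × I: no H
  1 × N: 1 H
  1 × N (charge +1): no H
  1 × N: no H
  1 × O: no H
  1 × O (charge -1): no H
  1 × S: 1 H
  Total hydrogens = 5.
Molecular formula: C11H5FIN3O5S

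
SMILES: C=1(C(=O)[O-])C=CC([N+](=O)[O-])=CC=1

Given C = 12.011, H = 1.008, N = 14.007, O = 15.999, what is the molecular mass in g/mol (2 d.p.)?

Molecular formula: C7H4NO4-.
M = 7×12.011 + 4×1.008 + 1×14.007 + 4×15.999 = 166.11 g/mol.

166.11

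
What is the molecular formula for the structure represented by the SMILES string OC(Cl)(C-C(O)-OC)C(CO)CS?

C7H15ClO4S

Heavy atoms from the SMILES: 7 C, 1 Cl, 4 O, 1 S.
Implicit hydrogens by atom environment:
  3 × C: 2 H each → 6
  3 × O: 1 H each → 3
  2 × C: 1 H each → 2
  1 × C: 3 H
  1 × C: no H
  1 × Cl: no H
  1 × O: no H
  1 × S: 1 H
  Total hydrogens = 15.
Molecular formula: C7H15ClO4S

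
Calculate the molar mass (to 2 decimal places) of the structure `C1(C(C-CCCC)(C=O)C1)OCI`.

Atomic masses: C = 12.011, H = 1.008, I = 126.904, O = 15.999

Molecular formula: C10H17IO2.
M = 10×12.011 + 17×1.008 + 1×126.904 + 2×15.999 = 296.15 g/mol.

296.15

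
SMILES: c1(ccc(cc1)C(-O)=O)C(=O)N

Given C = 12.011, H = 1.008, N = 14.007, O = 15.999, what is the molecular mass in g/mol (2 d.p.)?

165.15

Molecular formula: C8H7NO3.
M = 8×12.011 + 7×1.008 + 1×14.007 + 3×15.999 = 165.15 g/mol.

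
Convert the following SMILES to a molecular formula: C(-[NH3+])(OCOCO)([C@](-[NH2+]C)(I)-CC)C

[C8H21IN2O3]2+

Heavy atoms from the SMILES: 8 C, 1 I, 2 N, 3 O.
Implicit hydrogens by atom environment:
  3 × C: 3 H each → 9
  3 × C: 2 H each → 6
  2 × C: no H
  2 × O: no H
  1 × I: no H
  1 × N (charge +1): 3 H
  1 × N (charge +1): 2 H
  1 × O: 1 H
  Total hydrogens = 21.
Net charge +2.
Molecular formula: [C8H21IN2O3]2+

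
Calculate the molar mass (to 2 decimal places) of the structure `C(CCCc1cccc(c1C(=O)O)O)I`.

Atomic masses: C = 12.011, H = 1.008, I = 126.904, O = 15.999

Molecular formula: C11H13IO3.
M = 11×12.011 + 13×1.008 + 1×126.904 + 3×15.999 = 320.13 g/mol.

320.13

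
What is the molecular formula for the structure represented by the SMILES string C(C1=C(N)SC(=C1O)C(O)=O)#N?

C6H4N2O3S

Heavy atoms from the SMILES: 6 C, 2 N, 3 O, 1 S.
Implicit hydrogens by atom environment:
  4 × C (aromatic): no H
  2 × C: no H
  2 × O: 1 H each → 2
  1 × N: 2 H
  1 × N: no H
  1 × O: no H
  1 × S (aromatic): no H
  Total hydrogens = 4.
Molecular formula: C6H4N2O3S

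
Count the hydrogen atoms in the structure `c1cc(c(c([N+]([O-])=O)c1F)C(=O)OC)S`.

6

Hydrogens are implicit in SMILES; fill each atom to its normal valence:
  4 × C (aromatic): no H
  3 × O: no H
  2 × C (aromatic): 1 H each → 2
  1 × C: 3 H
  1 × C: no H
  1 × F: no H
  1 × N (charge +1): no H
  1 × O (charge -1): no H
  1 × S: 1 H
  Total hydrogens = 6.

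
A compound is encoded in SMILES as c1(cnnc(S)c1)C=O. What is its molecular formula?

Heavy atoms from the SMILES: 5 C, 2 N, 1 O, 1 S.
Implicit hydrogens by atom environment:
  2 × C (aromatic): 1 H each → 2
  2 × C (aromatic): no H
  2 × N (aromatic): no H
  1 × C: 1 H
  1 × O: no H
  1 × S: 1 H
  Total hydrogens = 4.
Molecular formula: C5H4N2OS

C5H4N2OS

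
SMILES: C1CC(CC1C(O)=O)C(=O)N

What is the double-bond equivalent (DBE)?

3

Molecular formula from the SMILES: C7H11NO3.
DoU = (2C + 2 + N − H − X)/2 = (2·7 + 2 + 1 − 11 − 0)/2 = 6/2 = 3.
(Structurally: 1 ring(s) + 2 π bond(s) = 3.)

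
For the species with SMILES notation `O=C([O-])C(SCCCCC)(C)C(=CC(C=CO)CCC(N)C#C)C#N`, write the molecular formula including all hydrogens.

C19H27N2O3S-

Heavy atoms from the SMILES: 19 C, 2 N, 3 O, 1 S.
Implicit hydrogens by atom environment:
  6 × C: 2 H each → 12
  6 × C: 1 H each → 6
  5 × C: no H
  2 × C: 3 H each → 6
  1 × N: 2 H
  1 × N: no H
  1 × O: 1 H
  1 × O: no H
  1 × O (charge -1): no H
  1 × S: no H
  Total hydrogens = 27.
Net charge -1.
Molecular formula: C19H27N2O3S-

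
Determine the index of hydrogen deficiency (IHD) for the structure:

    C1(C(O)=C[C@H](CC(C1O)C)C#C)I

4

Molecular formula from the SMILES: C10H13IO2.
DoU = (2C + 2 + N − H − X)/2 = (2·10 + 2 + 0 − 13 − 1)/2 = 8/2 = 4.
(Structurally: 1 ring(s) + 3 π bond(s) = 4.)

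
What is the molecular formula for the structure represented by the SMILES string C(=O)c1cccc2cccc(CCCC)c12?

C15H16O

Heavy atoms from the SMILES: 15 C, 1 O.
Implicit hydrogens by atom environment:
  6 × C (aromatic): 1 H each → 6
  4 × C (aromatic): no H
  3 × C: 2 H each → 6
  1 × C: 3 H
  1 × C: 1 H
  1 × O: no H
  Total hydrogens = 16.
Molecular formula: C15H16O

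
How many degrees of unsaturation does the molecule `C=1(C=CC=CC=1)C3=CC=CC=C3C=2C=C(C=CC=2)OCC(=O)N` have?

13

Molecular formula from the SMILES: C20H17NO2.
DoU = (2C + 2 + N − H − X)/2 = (2·20 + 2 + 1 − 17 − 0)/2 = 26/2 = 13.
(Structurally: 3 ring(s) + 10 π bond(s) = 13.)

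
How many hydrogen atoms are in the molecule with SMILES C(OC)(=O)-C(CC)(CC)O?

Hydrogens are implicit in SMILES; fill each atom to its normal valence:
  3 × C: 3 H each → 9
  2 × C: 2 H each → 4
  2 × C: no H
  2 × O: no H
  1 × O: 1 H
  Total hydrogens = 14.

14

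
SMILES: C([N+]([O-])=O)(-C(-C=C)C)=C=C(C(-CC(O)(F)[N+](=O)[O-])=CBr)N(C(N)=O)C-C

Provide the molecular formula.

Heavy atoms from the SMILES: 1 Br, 14 C, 1 F, 4 N, 6 O.
Implicit hydrogens by atom environment:
  6 × C: no H
  3 × C: 2 H each → 6
  3 × C: 1 H each → 3
  3 × O: no H
  2 × C: 3 H each → 6
  2 × N (charge +1): no H
  2 × O (charge -1): no H
  1 × Br: no H
  1 × F: no H
  1 × N: 2 H
  1 × N: no H
  1 × O: 1 H
  Total hydrogens = 18.
Molecular formula: C14H18BrFN4O6

C14H18BrFN4O6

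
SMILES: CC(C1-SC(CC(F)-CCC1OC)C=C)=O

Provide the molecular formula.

Heavy atoms from the SMILES: 12 C, 1 F, 2 O, 1 S.
Implicit hydrogens by atom environment:
  5 × C: 1 H each → 5
  4 × C: 2 H each → 8
  2 × C: 3 H each → 6
  2 × O: no H
  1 × C: no H
  1 × F: no H
  1 × S: no H
  Total hydrogens = 19.
Molecular formula: C12H19FO2S

C12H19FO2S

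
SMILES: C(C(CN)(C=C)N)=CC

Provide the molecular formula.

C7H14N2

Heavy atoms from the SMILES: 7 C, 2 N.
Implicit hydrogens by atom environment:
  3 × C: 1 H each → 3
  2 × C: 2 H each → 4
  2 × N: 2 H each → 4
  1 × C: 3 H
  1 × C: no H
  Total hydrogens = 14.
Molecular formula: C7H14N2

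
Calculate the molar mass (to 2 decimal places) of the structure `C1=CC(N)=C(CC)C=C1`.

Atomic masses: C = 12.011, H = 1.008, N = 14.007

Molecular formula: C8H11N.
M = 8×12.011 + 11×1.008 + 1×14.007 = 121.18 g/mol.

121.18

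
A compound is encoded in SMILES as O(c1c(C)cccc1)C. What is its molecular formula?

Heavy atoms from the SMILES: 8 C, 1 O.
Implicit hydrogens by atom environment:
  4 × C (aromatic): 1 H each → 4
  2 × C: 3 H each → 6
  2 × C (aromatic): no H
  1 × O: no H
  Total hydrogens = 10.
Molecular formula: C8H10O

C8H10O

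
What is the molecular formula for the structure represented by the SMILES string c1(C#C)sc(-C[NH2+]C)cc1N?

C8H11N2S+

Heavy atoms from the SMILES: 8 C, 2 N, 1 S.
Implicit hydrogens by atom environment:
  3 × C (aromatic): no H
  1 × C: 3 H
  1 × C: 2 H
  1 × C (aromatic): 1 H
  1 × C: 1 H
  1 × C: no H
  1 × N (charge +1): 2 H
  1 × N: 2 H
  1 × S (aromatic): no H
  Total hydrogens = 11.
Net charge +1.
Molecular formula: C8H11N2S+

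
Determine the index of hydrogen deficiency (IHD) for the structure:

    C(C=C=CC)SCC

2

Molecular formula from the SMILES: C7H12S.
DoU = (2C + 2 + N − H − X)/2 = (2·7 + 2 + 0 − 12 − 0)/2 = 4/2 = 2.
(Structurally: 0 ring(s) + 2 π bond(s) = 2.)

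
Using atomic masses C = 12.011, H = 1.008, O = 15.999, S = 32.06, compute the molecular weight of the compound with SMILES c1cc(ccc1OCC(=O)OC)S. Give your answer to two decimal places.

198.24

Molecular formula: C9H10O3S.
M = 9×12.011 + 10×1.008 + 3×15.999 + 1×32.06 = 198.24 g/mol.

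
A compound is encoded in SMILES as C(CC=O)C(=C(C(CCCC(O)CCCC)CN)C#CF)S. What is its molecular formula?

C17H28FNO2S

Heavy atoms from the SMILES: 17 C, 1 F, 1 N, 2 O, 1 S.
Implicit hydrogens by atom environment:
  9 × C: 2 H each → 18
  4 × C: no H
  3 × C: 1 H each → 3
  1 × C: 3 H
  1 × F: no H
  1 × N: 2 H
  1 × O: 1 H
  1 × O: no H
  1 × S: 1 H
  Total hydrogens = 28.
Molecular formula: C17H28FNO2S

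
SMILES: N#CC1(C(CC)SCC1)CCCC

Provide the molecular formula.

C11H19NS

Heavy atoms from the SMILES: 11 C, 1 N, 1 S.
Implicit hydrogens by atom environment:
  6 × C: 2 H each → 12
  2 × C: 3 H each → 6
  2 × C: no H
  1 × C: 1 H
  1 × N: no H
  1 × S: no H
  Total hydrogens = 19.
Molecular formula: C11H19NS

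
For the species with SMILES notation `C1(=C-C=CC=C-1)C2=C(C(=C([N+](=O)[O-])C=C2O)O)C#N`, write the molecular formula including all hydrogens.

Heavy atoms from the SMILES: 13 C, 2 N, 4 O.
Implicit hydrogens by atom environment:
  6 × C (aromatic): 1 H each → 6
  6 × C (aromatic): no H
  2 × O: 1 H each → 2
  1 × C: no H
  1 × N: no H
  1 × N (charge +1): no H
  1 × O: no H
  1 × O (charge -1): no H
  Total hydrogens = 8.
Molecular formula: C13H8N2O4

C13H8N2O4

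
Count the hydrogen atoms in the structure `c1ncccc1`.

5

Hydrogens are implicit in SMILES; fill each atom to its normal valence:
  5 × C (aromatic): 1 H each → 5
  1 × N (aromatic): no H
  Total hydrogens = 5.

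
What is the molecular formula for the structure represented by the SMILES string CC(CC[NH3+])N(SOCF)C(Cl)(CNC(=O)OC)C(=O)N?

C10H21ClFN4O4S+

Heavy atoms from the SMILES: 10 C, 1 Cl, 1 F, 4 N, 4 O, 1 S.
Implicit hydrogens by atom environment:
  4 × C: 2 H each → 8
  4 × O: no H
  3 × C: no H
  2 × C: 3 H each → 6
  1 × C: 1 H
  1 × Cl: no H
  1 × F: no H
  1 × N (charge +1): 3 H
  1 × N: 2 H
  1 × N: 1 H
  1 × N: no H
  1 × S: no H
  Total hydrogens = 21.
Net charge +1.
Molecular formula: C10H21ClFN4O4S+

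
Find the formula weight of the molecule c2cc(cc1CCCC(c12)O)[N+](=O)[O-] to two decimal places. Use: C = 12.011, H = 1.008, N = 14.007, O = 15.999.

Molecular formula: C10H11NO3.
M = 10×12.011 + 11×1.008 + 1×14.007 + 3×15.999 = 193.20 g/mol.

193.20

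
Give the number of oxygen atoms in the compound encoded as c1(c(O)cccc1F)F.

1

The symbol for oxygen appears 1 time in the SMILES.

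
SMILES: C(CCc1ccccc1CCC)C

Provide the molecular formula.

Heavy atoms from the SMILES: 13 C.
Implicit hydrogens by atom environment:
  5 × C: 2 H each → 10
  4 × C (aromatic): 1 H each → 4
  2 × C: 3 H each → 6
  2 × C (aromatic): no H
  Total hydrogens = 20.
Molecular formula: C13H20

C13H20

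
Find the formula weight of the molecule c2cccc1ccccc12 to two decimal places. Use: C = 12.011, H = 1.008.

128.17

Molecular formula: C10H8.
M = 10×12.011 + 8×1.008 = 128.17 g/mol.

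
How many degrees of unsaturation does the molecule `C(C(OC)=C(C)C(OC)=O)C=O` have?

3

Molecular formula from the SMILES: C8H12O4.
DoU = (2C + 2 + N − H − X)/2 = (2·8 + 2 + 0 − 12 − 0)/2 = 6/2 = 3.
(Structurally: 0 ring(s) + 3 π bond(s) = 3.)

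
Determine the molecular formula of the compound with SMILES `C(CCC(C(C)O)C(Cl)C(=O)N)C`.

Heavy atoms from the SMILES: 9 C, 1 Cl, 1 N, 2 O.
Implicit hydrogens by atom environment:
  3 × C: 2 H each → 6
  3 × C: 1 H each → 3
  2 × C: 3 H each → 6
  1 × C: no H
  1 × Cl: no H
  1 × N: 2 H
  1 × O: 1 H
  1 × O: no H
  Total hydrogens = 18.
Molecular formula: C9H18ClNO2

C9H18ClNO2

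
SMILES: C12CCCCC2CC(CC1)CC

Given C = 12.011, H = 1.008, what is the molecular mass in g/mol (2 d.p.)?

166.31

Molecular formula: C12H22.
M = 12×12.011 + 22×1.008 = 166.31 g/mol.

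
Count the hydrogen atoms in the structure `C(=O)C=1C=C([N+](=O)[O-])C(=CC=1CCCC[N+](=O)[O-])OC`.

14

Hydrogens are implicit in SMILES; fill each atom to its normal valence:
  4 × C: 2 H each → 8
  4 × C (aromatic): no H
  4 × O: no H
  2 × C (aromatic): 1 H each → 2
  2 × N (charge +1): no H
  2 × O (charge -1): no H
  1 × C: 3 H
  1 × C: 1 H
  Total hydrogens = 14.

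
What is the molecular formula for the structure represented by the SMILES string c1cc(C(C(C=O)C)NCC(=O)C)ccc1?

Heavy atoms from the SMILES: 13 C, 1 N, 2 O.
Implicit hydrogens by atom environment:
  5 × C (aromatic): 1 H each → 5
  3 × C: 1 H each → 3
  2 × C: 3 H each → 6
  2 × O: no H
  1 × C: 2 H
  1 × C: no H
  1 × C (aromatic): no H
  1 × N: 1 H
  Total hydrogens = 17.
Molecular formula: C13H17NO2

C13H17NO2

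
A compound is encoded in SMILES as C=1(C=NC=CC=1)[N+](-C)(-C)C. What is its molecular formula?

Heavy atoms from the SMILES: 8 C, 2 N.
Implicit hydrogens by atom environment:
  4 × C (aromatic): 1 H each → 4
  3 × C: 3 H each → 9
  1 × C (aromatic): no H
  1 × N (aromatic): no H
  1 × N (charge +1): no H
  Total hydrogens = 13.
Net charge +1.
Molecular formula: C8H13N2+

C8H13N2+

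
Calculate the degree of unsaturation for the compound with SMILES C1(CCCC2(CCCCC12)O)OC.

Molecular formula from the SMILES: C11H20O2.
DoU = (2C + 2 + N − H − X)/2 = (2·11 + 2 + 0 − 20 − 0)/2 = 4/2 = 2.
(Structurally: 2 ring(s) + 0 π bond(s) = 2.)

2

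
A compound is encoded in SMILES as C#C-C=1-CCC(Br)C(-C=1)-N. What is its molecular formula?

C8H10BrN

Heavy atoms from the SMILES: 1 Br, 8 C, 1 N.
Implicit hydrogens by atom environment:
  4 × C: 1 H each → 4
  2 × C: 2 H each → 4
  2 × C: no H
  1 × Br: no H
  1 × N: 2 H
  Total hydrogens = 10.
Molecular formula: C8H10BrN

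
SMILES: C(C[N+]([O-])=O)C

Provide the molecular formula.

Heavy atoms from the SMILES: 3 C, 1 N, 2 O.
Implicit hydrogens by atom environment:
  2 × C: 2 H each → 4
  1 × C: 3 H
  1 × N (charge +1): no H
  1 × O: no H
  1 × O (charge -1): no H
  Total hydrogens = 7.
Molecular formula: C3H7NO2

C3H7NO2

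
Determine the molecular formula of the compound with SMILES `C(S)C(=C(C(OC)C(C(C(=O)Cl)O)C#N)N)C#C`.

C11H13ClN2O3S

Heavy atoms from the SMILES: 11 C, 1 Cl, 2 N, 3 O, 1 S.
Implicit hydrogens by atom environment:
  5 × C: no H
  4 × C: 1 H each → 4
  2 × O: no H
  1 × C: 3 H
  1 × C: 2 H
  1 × Cl: no H
  1 × N: 2 H
  1 × N: no H
  1 × O: 1 H
  1 × S: 1 H
  Total hydrogens = 13.
Molecular formula: C11H13ClN2O3S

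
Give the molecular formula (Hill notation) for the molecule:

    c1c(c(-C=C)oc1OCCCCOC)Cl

C11H15ClO3

Heavy atoms from the SMILES: 11 C, 1 Cl, 3 O.
Implicit hydrogens by atom environment:
  5 × C: 2 H each → 10
  3 × C (aromatic): no H
  2 × O: no H
  1 × C: 3 H
  1 × C (aromatic): 1 H
  1 × C: 1 H
  1 × Cl: no H
  1 × O (aromatic): no H
  Total hydrogens = 15.
Molecular formula: C11H15ClO3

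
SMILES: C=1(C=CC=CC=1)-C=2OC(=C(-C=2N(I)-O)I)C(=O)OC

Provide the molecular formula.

Heavy atoms from the SMILES: 12 C, 2 I, 1 N, 4 O.
Implicit hydrogens by atom environment:
  5 × C (aromatic): 1 H each → 5
  5 × C (aromatic): no H
  2 × I: no H
  2 × O: no H
  1 × C: 3 H
  1 × C: no H
  1 × N: no H
  1 × O: 1 H
  1 × O (aromatic): no H
  Total hydrogens = 9.
Molecular formula: C12H9I2NO4

C12H9I2NO4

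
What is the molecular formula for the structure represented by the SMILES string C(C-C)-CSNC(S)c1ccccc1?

Heavy atoms from the SMILES: 11 C, 1 N, 2 S.
Implicit hydrogens by atom environment:
  5 × C (aromatic): 1 H each → 5
  3 × C: 2 H each → 6
  1 × C: 3 H
  1 × C: 1 H
  1 × C (aromatic): no H
  1 × N: 1 H
  1 × S: 1 H
  1 × S: no H
  Total hydrogens = 17.
Molecular formula: C11H17NS2

C11H17NS2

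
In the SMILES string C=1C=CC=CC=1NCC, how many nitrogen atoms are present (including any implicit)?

The symbol for nitrogen appears 1 time in the SMILES.

1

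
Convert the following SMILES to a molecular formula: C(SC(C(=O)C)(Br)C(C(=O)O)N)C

Heavy atoms from the SMILES: 1 Br, 7 C, 1 N, 3 O, 1 S.
Implicit hydrogens by atom environment:
  3 × C: no H
  2 × C: 3 H each → 6
  2 × O: no H
  1 × Br: no H
  1 × C: 2 H
  1 × C: 1 H
  1 × N: 2 H
  1 × O: 1 H
  1 × S: no H
  Total hydrogens = 12.
Molecular formula: C7H12BrNO3S

C7H12BrNO3S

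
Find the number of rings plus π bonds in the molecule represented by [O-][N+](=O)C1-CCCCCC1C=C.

Molecular formula from the SMILES: C9H15NO2.
DoU = (2C + 2 + N − H − X)/2 = (2·9 + 2 + 1 − 15 − 0)/2 = 6/2 = 3.
(Structurally: 1 ring(s) + 2 π bond(s) = 3.)

3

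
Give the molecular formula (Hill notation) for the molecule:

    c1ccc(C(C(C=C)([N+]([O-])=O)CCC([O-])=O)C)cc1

C14H16NO4-

Heavy atoms from the SMILES: 14 C, 1 N, 4 O.
Implicit hydrogens by atom environment:
  5 × C (aromatic): 1 H each → 5
  3 × C: 2 H each → 6
  2 × C: 1 H each → 2
  2 × C: no H
  2 × O: no H
  2 × O (charge -1): no H
  1 × C: 3 H
  1 × C (aromatic): no H
  1 × N (charge +1): no H
  Total hydrogens = 16.
Net charge -1.
Molecular formula: C14H16NO4-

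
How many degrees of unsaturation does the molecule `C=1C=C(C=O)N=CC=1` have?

5

Molecular formula from the SMILES: C6H5NO.
DoU = (2C + 2 + N − H − X)/2 = (2·6 + 2 + 1 − 5 − 0)/2 = 10/2 = 5.
(Structurally: 1 ring(s) + 4 π bond(s) = 5.)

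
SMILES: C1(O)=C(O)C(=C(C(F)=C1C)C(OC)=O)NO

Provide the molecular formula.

C9H10FNO5

Heavy atoms from the SMILES: 9 C, 1 F, 1 N, 5 O.
Implicit hydrogens by atom environment:
  6 × C (aromatic): no H
  3 × O: 1 H each → 3
  2 × C: 3 H each → 6
  2 × O: no H
  1 × C: no H
  1 × F: no H
  1 × N: 1 H
  Total hydrogens = 10.
Molecular formula: C9H10FNO5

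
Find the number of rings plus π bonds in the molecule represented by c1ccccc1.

4

Molecular formula from the SMILES: C6H6.
DoU = (2C + 2 + N − H − X)/2 = (2·6 + 2 + 0 − 6 − 0)/2 = 8/2 = 4.
(Structurally: 1 ring(s) + 3 π bond(s) = 4.)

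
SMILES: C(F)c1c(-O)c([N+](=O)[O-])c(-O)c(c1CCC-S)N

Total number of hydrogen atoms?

13

Hydrogens are implicit in SMILES; fill each atom to its normal valence:
  6 × C (aromatic): no H
  4 × C: 2 H each → 8
  2 × O: 1 H each → 2
  1 × F: no H
  1 × N: 2 H
  1 × N (charge +1): no H
  1 × O: no H
  1 × O (charge -1): no H
  1 × S: 1 H
  Total hydrogens = 13.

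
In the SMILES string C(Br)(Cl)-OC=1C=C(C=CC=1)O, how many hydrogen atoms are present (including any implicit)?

6

Hydrogens are implicit in SMILES; fill each atom to its normal valence:
  4 × C (aromatic): 1 H each → 4
  2 × C (aromatic): no H
  1 × Br: no H
  1 × C: 1 H
  1 × Cl: no H
  1 × O: 1 H
  1 × O: no H
  Total hydrogens = 6.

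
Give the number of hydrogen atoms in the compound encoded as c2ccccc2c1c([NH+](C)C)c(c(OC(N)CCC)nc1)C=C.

26

Hydrogens are implicit in SMILES; fill each atom to its normal valence:
  6 × C (aromatic): 1 H each → 6
  5 × C (aromatic): no H
  3 × C: 3 H each → 9
  3 × C: 2 H each → 6
  2 × C: 1 H each → 2
  1 × N: 2 H
  1 × N (charge +1): 1 H
  1 × N (aromatic): no H
  1 × O: no H
  Total hydrogens = 26.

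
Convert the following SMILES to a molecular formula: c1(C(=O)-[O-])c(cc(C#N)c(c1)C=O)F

C9H3FNO3-

Heavy atoms from the SMILES: 9 C, 1 F, 1 N, 3 O.
Implicit hydrogens by atom environment:
  4 × C (aromatic): no H
  2 × C (aromatic): 1 H each → 2
  2 × C: no H
  2 × O: no H
  1 × C: 1 H
  1 × F: no H
  1 × N: no H
  1 × O (charge -1): no H
  Total hydrogens = 3.
Net charge -1.
Molecular formula: C9H3FNO3-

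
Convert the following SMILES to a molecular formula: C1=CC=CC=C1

C6H6

Heavy atoms from the SMILES: 6 C.
Implicit hydrogens by atom environment:
  6 × C (aromatic): 1 H each → 6
  Total hydrogens = 6.
Molecular formula: C6H6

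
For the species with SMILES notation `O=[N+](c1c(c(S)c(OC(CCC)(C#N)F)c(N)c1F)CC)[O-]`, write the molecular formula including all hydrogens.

C13H15F2N3O3S

Heavy atoms from the SMILES: 13 C, 2 F, 3 N, 3 O, 1 S.
Implicit hydrogens by atom environment:
  6 × C (aromatic): no H
  3 × C: 2 H each → 6
  2 × C: 3 H each → 6
  2 × C: no H
  2 × F: no H
  2 × O: no H
  1 × N: 2 H
  1 × N (charge +1): no H
  1 × N: no H
  1 × O (charge -1): no H
  1 × S: 1 H
  Total hydrogens = 15.
Molecular formula: C13H15F2N3O3S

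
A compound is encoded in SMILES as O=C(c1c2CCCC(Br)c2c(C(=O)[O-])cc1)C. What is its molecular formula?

C13H12BrO3-

Heavy atoms from the SMILES: 1 Br, 13 C, 3 O.
Implicit hydrogens by atom environment:
  4 × C (aromatic): no H
  3 × C: 2 H each → 6
  2 × C (aromatic): 1 H each → 2
  2 × C: no H
  2 × O: no H
  1 × Br: no H
  1 × C: 3 H
  1 × C: 1 H
  1 × O (charge -1): no H
  Total hydrogens = 12.
Net charge -1.
Molecular formula: C13H12BrO3-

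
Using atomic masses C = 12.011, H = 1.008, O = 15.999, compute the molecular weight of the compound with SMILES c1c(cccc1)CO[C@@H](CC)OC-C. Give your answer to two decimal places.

194.27

Molecular formula: C12H18O2.
M = 12×12.011 + 18×1.008 + 2×15.999 = 194.27 g/mol.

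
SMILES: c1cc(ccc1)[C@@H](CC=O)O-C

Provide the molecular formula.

C10H12O2

Heavy atoms from the SMILES: 10 C, 2 O.
Implicit hydrogens by atom environment:
  5 × C (aromatic): 1 H each → 5
  2 × C: 1 H each → 2
  2 × O: no H
  1 × C: 3 H
  1 × C: 2 H
  1 × C (aromatic): no H
  Total hydrogens = 12.
Molecular formula: C10H12O2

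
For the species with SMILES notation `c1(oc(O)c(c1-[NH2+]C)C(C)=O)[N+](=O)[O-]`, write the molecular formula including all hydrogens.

C7H9N2O5+

Heavy atoms from the SMILES: 7 C, 2 N, 5 O.
Implicit hydrogens by atom environment:
  4 × C (aromatic): no H
  2 × C: 3 H each → 6
  2 × O: no H
  1 × C: no H
  1 × N (charge +1): 2 H
  1 × N (charge +1): no H
  1 × O: 1 H
  1 × O (aromatic): no H
  1 × O (charge -1): no H
  Total hydrogens = 9.
Net charge +1.
Molecular formula: C7H9N2O5+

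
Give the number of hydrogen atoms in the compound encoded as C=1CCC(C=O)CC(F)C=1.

Hydrogens are implicit in SMILES; fill each atom to its normal valence:
  5 × C: 1 H each → 5
  3 × C: 2 H each → 6
  1 × F: no H
  1 × O: no H
  Total hydrogens = 11.

11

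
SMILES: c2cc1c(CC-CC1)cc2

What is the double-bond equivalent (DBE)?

Molecular formula from the SMILES: C10H12.
DoU = (2C + 2 + N − H − X)/2 = (2·10 + 2 + 0 − 12 − 0)/2 = 10/2 = 5.
(Structurally: 2 ring(s) + 3 π bond(s) = 5.)

5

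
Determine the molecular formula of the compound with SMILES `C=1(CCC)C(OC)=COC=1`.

Heavy atoms from the SMILES: 8 C, 2 O.
Implicit hydrogens by atom environment:
  2 × C: 3 H each → 6
  2 × C: 2 H each → 4
  2 × C (aromatic): 1 H each → 2
  2 × C (aromatic): no H
  1 × O (aromatic): no H
  1 × O: no H
  Total hydrogens = 12.
Molecular formula: C8H12O2

C8H12O2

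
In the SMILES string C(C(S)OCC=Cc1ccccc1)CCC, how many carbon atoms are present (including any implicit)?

The symbol for carbon appears 14 times in the SMILES. Lowercase c denotes aromatic carbon and counts toward C.

14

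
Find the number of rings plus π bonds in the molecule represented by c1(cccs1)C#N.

Molecular formula from the SMILES: C5H3NS.
DoU = (2C + 2 + N − H − X)/2 = (2·5 + 2 + 1 − 3 − 0)/2 = 10/2 = 5.
(Structurally: 1 ring(s) + 4 π bond(s) = 5.)

5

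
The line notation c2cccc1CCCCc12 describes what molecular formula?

Heavy atoms from the SMILES: 10 C.
Implicit hydrogens by atom environment:
  4 × C: 2 H each → 8
  4 × C (aromatic): 1 H each → 4
  2 × C (aromatic): no H
  Total hydrogens = 12.
Molecular formula: C10H12

C10H12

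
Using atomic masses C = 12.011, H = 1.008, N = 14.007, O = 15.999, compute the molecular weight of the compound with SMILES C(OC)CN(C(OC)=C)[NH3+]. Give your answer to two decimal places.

147.20

Molecular formula: C6H15N2O2+.
M = 6×12.011 + 15×1.008 + 2×14.007 + 2×15.999 = 147.20 g/mol.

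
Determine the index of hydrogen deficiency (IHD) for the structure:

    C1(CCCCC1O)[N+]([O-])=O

2

Molecular formula from the SMILES: C6H11NO3.
DoU = (2C + 2 + N − H − X)/2 = (2·6 + 2 + 1 − 11 − 0)/2 = 4/2 = 2.
(Structurally: 1 ring(s) + 1 π bond(s) = 2.)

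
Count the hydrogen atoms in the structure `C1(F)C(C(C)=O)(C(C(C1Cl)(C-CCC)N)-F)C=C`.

Hydrogens are implicit in SMILES; fill each atom to its normal valence:
  4 × C: 2 H each → 8
  4 × C: 1 H each → 4
  3 × C: no H
  2 × C: 3 H each → 6
  2 × F: no H
  1 × Cl: no H
  1 × N: 2 H
  1 × O: no H
  Total hydrogens = 20.

20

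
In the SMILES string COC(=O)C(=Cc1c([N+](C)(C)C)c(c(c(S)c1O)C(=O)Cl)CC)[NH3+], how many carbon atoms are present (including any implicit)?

The symbol for carbon appears 16 times in the SMILES. Lowercase c denotes aromatic carbon and counts toward C.

16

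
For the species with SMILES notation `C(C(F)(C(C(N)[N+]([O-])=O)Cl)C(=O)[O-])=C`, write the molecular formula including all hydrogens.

Heavy atoms from the SMILES: 6 C, 1 Cl, 1 F, 2 N, 4 O.
Implicit hydrogens by atom environment:
  3 × C: 1 H each → 3
  2 × C: no H
  2 × O: no H
  2 × O (charge -1): no H
  1 × C: 2 H
  1 × Cl: no H
  1 × F: no H
  1 × N: 2 H
  1 × N (charge +1): no H
  Total hydrogens = 7.
Net charge -1.
Molecular formula: C6H7ClFN2O4-

C6H7ClFN2O4-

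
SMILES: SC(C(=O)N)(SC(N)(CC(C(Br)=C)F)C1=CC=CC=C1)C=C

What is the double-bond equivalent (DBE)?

7

Molecular formula from the SMILES: C15H18BrFN2OS2.
DoU = (2C + 2 + N − H − X)/2 = (2·15 + 2 + 2 − 18 − 2)/2 = 14/2 = 7.
(Structurally: 1 ring(s) + 6 π bond(s) = 7.)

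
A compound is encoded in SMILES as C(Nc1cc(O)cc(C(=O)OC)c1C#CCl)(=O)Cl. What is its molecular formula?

Heavy atoms from the SMILES: 11 C, 2 Cl, 1 N, 4 O.
Implicit hydrogens by atom environment:
  4 × C (aromatic): no H
  4 × C: no H
  3 × O: no H
  2 × C (aromatic): 1 H each → 2
  2 × Cl: no H
  1 × C: 3 H
  1 × N: 1 H
  1 × O: 1 H
  Total hydrogens = 7.
Molecular formula: C11H7Cl2NO4

C11H7Cl2NO4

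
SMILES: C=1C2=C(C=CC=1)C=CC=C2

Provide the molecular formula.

Heavy atoms from the SMILES: 10 C.
Implicit hydrogens by atom environment:
  8 × C (aromatic): 1 H each → 8
  2 × C (aromatic): no H
  Total hydrogens = 8.
Molecular formula: C10H8

C10H8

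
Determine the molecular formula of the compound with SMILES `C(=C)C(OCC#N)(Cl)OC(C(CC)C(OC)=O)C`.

Heavy atoms from the SMILES: 12 C, 1 Cl, 1 N, 4 O.
Implicit hydrogens by atom environment:
  4 × O: no H
  3 × C: 3 H each → 9
  3 × C: 2 H each → 6
  3 × C: 1 H each → 3
  3 × C: no H
  1 × Cl: no H
  1 × N: no H
  Total hydrogens = 18.
Molecular formula: C12H18ClNO4

C12H18ClNO4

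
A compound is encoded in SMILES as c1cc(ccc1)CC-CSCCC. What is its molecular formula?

C12H18S

Heavy atoms from the SMILES: 12 C, 1 S.
Implicit hydrogens by atom environment:
  5 × C: 2 H each → 10
  5 × C (aromatic): 1 H each → 5
  1 × C: 3 H
  1 × C (aromatic): no H
  1 × S: no H
  Total hydrogens = 18.
Molecular formula: C12H18S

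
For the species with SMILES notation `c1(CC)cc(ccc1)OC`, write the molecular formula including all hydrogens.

C9H12O

Heavy atoms from the SMILES: 9 C, 1 O.
Implicit hydrogens by atom environment:
  4 × C (aromatic): 1 H each → 4
  2 × C: 3 H each → 6
  2 × C (aromatic): no H
  1 × C: 2 H
  1 × O: no H
  Total hydrogens = 12.
Molecular formula: C9H12O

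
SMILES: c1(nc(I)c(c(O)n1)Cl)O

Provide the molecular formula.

Heavy atoms from the SMILES: 4 C, 1 Cl, 1 I, 2 N, 2 O.
Implicit hydrogens by atom environment:
  4 × C (aromatic): no H
  2 × N (aromatic): no H
  2 × O: 1 H each → 2
  1 × Cl: no H
  1 × I: no H
  Total hydrogens = 2.
Molecular formula: C4H2ClIN2O2

C4H2ClIN2O2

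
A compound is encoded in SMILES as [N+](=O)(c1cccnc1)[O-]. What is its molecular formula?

C5H4N2O2

Heavy atoms from the SMILES: 5 C, 2 N, 2 O.
Implicit hydrogens by atom environment:
  4 × C (aromatic): 1 H each → 4
  1 × C (aromatic): no H
  1 × N (aromatic): no H
  1 × N (charge +1): no H
  1 × O: no H
  1 × O (charge -1): no H
  Total hydrogens = 4.
Molecular formula: C5H4N2O2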